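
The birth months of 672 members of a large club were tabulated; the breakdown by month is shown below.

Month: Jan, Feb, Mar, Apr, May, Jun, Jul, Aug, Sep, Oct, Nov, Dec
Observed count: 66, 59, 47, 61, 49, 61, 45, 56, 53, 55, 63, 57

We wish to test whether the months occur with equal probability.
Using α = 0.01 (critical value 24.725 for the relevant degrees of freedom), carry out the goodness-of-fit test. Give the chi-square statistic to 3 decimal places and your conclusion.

Under H₀ each category has probability 1/12, so each expected count is 672/12 = 56.
χ² = (66−56)²/56 + (59−56)²/56 + (47−56)²/56 + (61−56)²/56 + (49−56)²/56 + (61−56)²/56 + (45−56)²/56 + (56−56)²/56 + (53−56)²/56 + (55−56)²/56 + (63−56)²/56 + (57−56)²/56
   = 1.7857 + 0.1607 + 1.4464 + 0.4464 + 0.8750 + 0.4464 + 2.1607 + 0.0000 + 0.1607 + 0.0179 + 0.8750 + 0.0179
Sum = 8.393
df = 11. Since 8.393 < 24.725, we do not reject H₀.

8.393; do not reject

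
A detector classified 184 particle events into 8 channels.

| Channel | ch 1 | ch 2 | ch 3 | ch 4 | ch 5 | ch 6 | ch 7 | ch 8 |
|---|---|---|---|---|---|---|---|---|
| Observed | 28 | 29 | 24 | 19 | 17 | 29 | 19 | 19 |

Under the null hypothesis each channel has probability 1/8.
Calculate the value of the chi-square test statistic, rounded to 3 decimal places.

7.913

Under H₀ each category has probability 1/8, so each expected count is 184/8 = 23.
χ² = (28−23)²/23 + (29−23)²/23 + (24−23)²/23 + (19−23)²/23 + (17−23)²/23 + (29−23)²/23 + (19−23)²/23 + (19−23)²/23
   = 1.0870 + 1.5652 + 0.0435 + 0.6957 + 1.5652 + 1.5652 + 0.6957 + 0.6957
Sum = 7.913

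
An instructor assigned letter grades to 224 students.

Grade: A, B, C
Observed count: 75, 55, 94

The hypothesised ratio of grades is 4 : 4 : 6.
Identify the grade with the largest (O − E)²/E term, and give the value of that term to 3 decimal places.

Ratio total = 14. Expected counts: 224×4/14 = 64, 224×4/14 = 64, 224×6/14 = 96.
A: (75 − 64)²/64 = 121/64 = 1.8906
B: (55 − 64)²/64 = 81/64 = 1.2656
C: (94 − 96)²/96 = 4/96 = 0.0417
The largest term is for A: 1.891.

A, 1.891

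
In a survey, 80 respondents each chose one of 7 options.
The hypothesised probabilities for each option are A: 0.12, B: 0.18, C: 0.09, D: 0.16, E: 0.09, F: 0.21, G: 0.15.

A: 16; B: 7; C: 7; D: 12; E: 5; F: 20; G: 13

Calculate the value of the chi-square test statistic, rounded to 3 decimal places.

Expected counts E_i = n·p_i: 80×0.12 = 9.6, 80×0.18 = 14.4, 80×0.09 = 7.2, 80×0.16 = 12.8, 80×0.09 = 7.2, 80×0.21 = 16.8, 80×0.15 = 12.
A: (16 − 9.6)²/9.6 = 40.96/9.6 = 4.2667
B: (7 − 14.4)²/14.4 = 54.76/14.4 = 3.8028
C: (7 − 7.2)²/7.2 = 0.04/7.2 = 0.0056
D: (12 − 12.8)²/12.8 = 0.64/12.8 = 0.0500
E: (5 − 7.2)²/7.2 = 4.84/7.2 = 0.6722
F: (20 − 16.8)²/16.8 = 10.24/16.8 = 0.6095
G: (13 − 12)²/12 = 1/12 = 0.0833
Sum = 9.490

9.490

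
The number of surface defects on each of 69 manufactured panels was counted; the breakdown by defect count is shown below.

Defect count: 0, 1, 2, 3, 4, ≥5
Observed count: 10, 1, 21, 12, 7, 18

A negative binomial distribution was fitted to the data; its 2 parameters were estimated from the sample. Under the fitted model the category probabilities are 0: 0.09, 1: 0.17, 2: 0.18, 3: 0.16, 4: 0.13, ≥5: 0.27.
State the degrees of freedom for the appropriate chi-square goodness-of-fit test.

3

There are k = 6 categories and 2 parameters estimated from the data, so df = 6 − 1 − 2 = 3.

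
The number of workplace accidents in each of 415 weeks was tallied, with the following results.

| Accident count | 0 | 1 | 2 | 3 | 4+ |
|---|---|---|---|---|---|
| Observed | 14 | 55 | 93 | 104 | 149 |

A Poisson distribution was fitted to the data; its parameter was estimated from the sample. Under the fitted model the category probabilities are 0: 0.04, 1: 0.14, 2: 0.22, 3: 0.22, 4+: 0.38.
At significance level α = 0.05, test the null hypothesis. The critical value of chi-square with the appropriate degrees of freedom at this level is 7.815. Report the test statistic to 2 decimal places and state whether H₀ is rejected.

2.85; do not reject

Expected counts E_i = n·p_i: 415×0.04 = 16.6, 415×0.14 = 58.1, 415×0.22 = 91.3, 415×0.22 = 91.3, 415×0.38 = 157.7.
0: (14 − 16.6)²/16.6 = 6.76/16.6 = 0.407
1: (55 − 58.1)²/58.1 = 9.61/58.1 = 0.165
2: (93 − 91.3)²/91.3 = 2.89/91.3 = 0.032
3: (104 − 91.3)²/91.3 = 161.29/91.3 = 1.767
4+: (149 − 157.7)²/157.7 = 75.69/157.7 = 0.480
Sum = 2.85
df = 3. Since 2.85 < 7.815, we do not reject H₀.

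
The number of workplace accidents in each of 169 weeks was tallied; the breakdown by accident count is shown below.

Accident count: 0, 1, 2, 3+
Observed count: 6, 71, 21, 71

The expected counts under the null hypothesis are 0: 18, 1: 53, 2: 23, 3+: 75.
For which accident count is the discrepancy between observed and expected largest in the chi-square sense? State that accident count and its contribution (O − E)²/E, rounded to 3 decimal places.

0, 8.000

χ² = (6−18)²/18 + (71−53)²/53 + (21−23)²/23 + (71−75)²/75
   = 8.0000 + 6.1132 + 0.1739 + 0.2133
The largest term is for 0: 8.000.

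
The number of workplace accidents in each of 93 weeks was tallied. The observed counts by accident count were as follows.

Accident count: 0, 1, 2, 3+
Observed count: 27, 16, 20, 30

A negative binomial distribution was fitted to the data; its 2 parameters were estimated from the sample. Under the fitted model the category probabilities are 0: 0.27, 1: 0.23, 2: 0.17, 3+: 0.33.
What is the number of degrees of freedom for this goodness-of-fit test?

There are k = 4 categories and 2 parameters estimated from the data, so df = 4 − 1 − 2 = 1.

1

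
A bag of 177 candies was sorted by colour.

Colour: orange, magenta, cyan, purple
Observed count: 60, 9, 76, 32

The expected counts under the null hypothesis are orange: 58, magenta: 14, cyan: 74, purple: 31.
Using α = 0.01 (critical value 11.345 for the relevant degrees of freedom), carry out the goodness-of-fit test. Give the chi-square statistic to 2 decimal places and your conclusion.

orange: (60 − 58)²/58 = 4/58 = 0.069
magenta: (9 − 14)²/14 = 25/14 = 1.786
cyan: (76 − 74)²/74 = 4/74 = 0.054
purple: (32 − 31)²/31 = 1/31 = 0.032
Sum = 1.94
df = 3. Since 1.94 < 11.345, we do not reject H₀.

1.94; do not reject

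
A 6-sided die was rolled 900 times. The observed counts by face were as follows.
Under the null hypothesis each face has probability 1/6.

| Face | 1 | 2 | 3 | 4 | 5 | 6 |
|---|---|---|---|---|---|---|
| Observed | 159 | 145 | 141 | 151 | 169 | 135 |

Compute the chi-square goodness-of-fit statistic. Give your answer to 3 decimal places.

Expected count for each of the 6 categories: 900/6 = 150.
1: (159 − 150)²/150 = 81/150 = 0.5400
2: (145 − 150)²/150 = 25/150 = 0.1667
3: (141 − 150)²/150 = 81/150 = 0.5400
4: (151 − 150)²/150 = 1/150 = 0.0067
5: (169 − 150)²/150 = 361/150 = 2.4067
6: (135 − 150)²/150 = 225/150 = 1.5000
Sum = 5.160

5.160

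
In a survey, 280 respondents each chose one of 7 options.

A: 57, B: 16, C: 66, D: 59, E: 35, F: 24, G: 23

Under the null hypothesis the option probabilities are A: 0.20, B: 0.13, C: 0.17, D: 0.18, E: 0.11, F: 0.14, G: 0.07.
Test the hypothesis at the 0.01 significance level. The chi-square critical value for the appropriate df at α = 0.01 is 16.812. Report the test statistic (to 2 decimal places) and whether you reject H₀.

27.09; reject

Expected counts E_i = n·p_i: 280×0.20 = 56, 280×0.13 = 36.4, 280×0.17 = 47.6, 280×0.18 = 50.4, 280×0.11 = 30.8, 280×0.14 = 39.2, 280×0.07 = 19.6.
cat         O        E   (O−E)²/E
A          57       56      0.018
B          16     36.4     11.433
C          66     47.6      7.113
D          59     50.4      1.467
E          35     30.8      0.573
F          24     39.2      5.894
G          23     19.6      0.590
Sum = 27.09
df = 6. Since 27.09 > 16.812, we reject H₀.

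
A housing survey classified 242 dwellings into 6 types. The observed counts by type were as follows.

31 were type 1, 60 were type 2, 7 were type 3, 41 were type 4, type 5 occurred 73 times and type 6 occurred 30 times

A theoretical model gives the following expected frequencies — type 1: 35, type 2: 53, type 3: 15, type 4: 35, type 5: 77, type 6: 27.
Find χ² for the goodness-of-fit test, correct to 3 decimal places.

7.218

type 1: (31 − 35)²/35 = 16/35 = 0.4571
type 2: (60 − 53)²/53 = 49/53 = 0.9245
type 3: (7 − 15)²/15 = 64/15 = 4.2667
type 4: (41 − 35)²/35 = 36/35 = 1.0286
type 5: (73 − 77)²/77 = 16/77 = 0.2078
type 6: (30 − 27)²/27 = 9/27 = 0.3333
Sum = 7.218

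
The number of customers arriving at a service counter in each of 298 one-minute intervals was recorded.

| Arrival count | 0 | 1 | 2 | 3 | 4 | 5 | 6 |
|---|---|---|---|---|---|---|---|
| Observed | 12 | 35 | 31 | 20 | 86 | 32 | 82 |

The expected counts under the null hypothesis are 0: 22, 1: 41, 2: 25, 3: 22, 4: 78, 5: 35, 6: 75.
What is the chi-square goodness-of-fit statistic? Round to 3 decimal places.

8.776

cat         O        E   (O−E)²/E
0          12       22     4.5455
1          35       41     0.8780
2          31       25     1.4400
3          20       22     0.1818
4          86       78     0.8205
5          32       35     0.2571
6          82       75     0.6533
Sum = 8.776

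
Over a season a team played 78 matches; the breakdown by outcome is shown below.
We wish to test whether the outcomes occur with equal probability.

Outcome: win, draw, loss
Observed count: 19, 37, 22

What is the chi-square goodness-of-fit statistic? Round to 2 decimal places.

7.15

Under H₀ each category has probability 1/3, so each expected count is 78/3 = 26.
win: (19 − 26)²/26 = 49/26 = 1.885
draw: (37 − 26)²/26 = 121/26 = 4.654
loss: (22 − 26)²/26 = 16/26 = 0.615
Sum = 7.15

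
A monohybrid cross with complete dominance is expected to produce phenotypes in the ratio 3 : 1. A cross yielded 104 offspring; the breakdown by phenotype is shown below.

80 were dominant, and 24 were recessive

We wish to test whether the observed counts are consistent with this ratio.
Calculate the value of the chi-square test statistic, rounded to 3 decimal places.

0.205

Ratio total = 4. Expected counts: 104×3/4 = 78, 104×1/4 = 26.
dominant: (80 − 78)²/78 = 4/78 = 0.0513
recessive: (24 − 26)²/26 = 4/26 = 0.1538
Sum = 0.205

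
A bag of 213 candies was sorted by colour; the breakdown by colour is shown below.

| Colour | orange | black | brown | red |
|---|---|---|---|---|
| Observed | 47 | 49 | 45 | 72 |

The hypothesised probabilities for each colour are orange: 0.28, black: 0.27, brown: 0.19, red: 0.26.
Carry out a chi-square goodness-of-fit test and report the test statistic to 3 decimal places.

Expected counts E_i = n·p_i: 213×0.28 = 59.64, 213×0.27 = 57.51, 213×0.19 = 40.47, 213×0.26 = 55.38.
χ² = (47−59.64)²/59.64 + (49−57.51)²/57.51 + (45−40.47)²/40.47 + (72−55.38)²/55.38
   = 2.6789 + 1.2593 + 0.5071 + 4.9878
Sum = 9.433

9.433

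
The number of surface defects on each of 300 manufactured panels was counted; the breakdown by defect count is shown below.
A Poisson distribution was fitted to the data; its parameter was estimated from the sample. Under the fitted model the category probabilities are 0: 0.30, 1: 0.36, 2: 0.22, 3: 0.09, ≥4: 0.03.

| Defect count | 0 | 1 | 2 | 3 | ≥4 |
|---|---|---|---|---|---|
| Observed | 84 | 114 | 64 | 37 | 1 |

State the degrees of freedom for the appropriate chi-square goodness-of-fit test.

There are k = 5 categories and 1 parameter estimated from the data, so df = 5 − 1 − 1 = 3.

3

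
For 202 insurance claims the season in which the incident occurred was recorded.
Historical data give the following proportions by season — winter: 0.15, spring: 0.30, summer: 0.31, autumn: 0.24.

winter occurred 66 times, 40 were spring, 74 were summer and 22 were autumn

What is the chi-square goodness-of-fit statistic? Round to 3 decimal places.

65.597

Expected counts E_i = n·p_i: 202×0.15 = 30.3, 202×0.30 = 60.6, 202×0.31 = 62.62, 202×0.24 = 48.48.
cat         O        E   (O−E)²/E
winter     66     30.3    42.0624
spring     40     60.6     7.0026
summer     74    62.62     2.0681
autumn     22    48.48    14.4635
Sum = 65.597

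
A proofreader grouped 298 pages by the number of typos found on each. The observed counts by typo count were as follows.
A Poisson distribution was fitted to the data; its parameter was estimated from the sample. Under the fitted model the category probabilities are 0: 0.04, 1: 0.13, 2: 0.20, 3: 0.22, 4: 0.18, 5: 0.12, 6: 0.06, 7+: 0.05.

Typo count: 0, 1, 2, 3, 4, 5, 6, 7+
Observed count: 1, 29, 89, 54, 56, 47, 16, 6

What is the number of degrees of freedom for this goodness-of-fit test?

There are k = 8 categories and 1 parameter estimated from the data, so df = 8 − 1 − 1 = 6.

6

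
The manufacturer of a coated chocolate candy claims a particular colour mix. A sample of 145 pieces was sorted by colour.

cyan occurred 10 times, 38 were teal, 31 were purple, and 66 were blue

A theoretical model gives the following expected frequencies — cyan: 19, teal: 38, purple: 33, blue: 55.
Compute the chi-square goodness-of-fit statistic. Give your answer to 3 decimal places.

6.584

χ² = (10−19)²/19 + (38−38)²/38 + (31−33)²/33 + (66−55)²/55
   = 4.2632 + 0.0000 + 0.1212 + 2.2000
Sum = 6.584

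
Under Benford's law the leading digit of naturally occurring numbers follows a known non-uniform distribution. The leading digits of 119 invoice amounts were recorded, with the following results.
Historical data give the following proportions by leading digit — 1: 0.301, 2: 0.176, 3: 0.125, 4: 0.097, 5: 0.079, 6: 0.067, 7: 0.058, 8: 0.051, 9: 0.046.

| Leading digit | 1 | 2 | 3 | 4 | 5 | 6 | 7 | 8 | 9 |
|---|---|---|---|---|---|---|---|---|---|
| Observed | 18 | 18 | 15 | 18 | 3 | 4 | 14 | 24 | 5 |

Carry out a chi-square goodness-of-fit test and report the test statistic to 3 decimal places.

Expected counts E_i = n·p_i: 119×0.301 = 35.819, 119×0.176 = 20.944, 119×0.125 = 14.875, 119×0.097 = 11.543, 119×0.079 = 9.401, 119×0.067 = 7.973, 119×0.058 = 6.902, 119×0.051 = 6.069, 119×0.046 = 5.474.
1: (18 − 35.819)²/35.819 = 317.516761/35.819 = 8.8645
2: (18 − 20.944)²/20.944 = 8.667136/20.944 = 0.4138
3: (15 − 14.875)²/14.875 = 0.015625/14.875 = 0.0011
4: (18 − 11.543)²/11.543 = 41.692849/11.543 = 3.6120
5: (3 − 9.401)²/9.401 = 40.972801/9.401 = 4.3583
6: (4 − 7.973)²/7.973 = 15.784729/7.973 = 1.9798
7: (14 − 6.902)²/6.902 = 50.381604/6.902 = 7.2996
8: (24 − 6.069)²/6.069 = 321.520761/6.069 = 52.9776
9: (5 − 5.474)²/5.474 = 0.224676/5.474 = 0.0410
Sum = 79.548

79.548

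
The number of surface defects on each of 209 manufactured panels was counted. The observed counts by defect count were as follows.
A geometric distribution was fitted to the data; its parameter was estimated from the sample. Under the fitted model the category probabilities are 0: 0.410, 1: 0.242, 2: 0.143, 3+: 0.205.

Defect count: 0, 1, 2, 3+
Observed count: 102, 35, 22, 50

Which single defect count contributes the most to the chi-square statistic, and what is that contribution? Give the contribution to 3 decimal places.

1, 4.798

Expected counts E_i = n·p_i: 209×0.410 = 85.69, 209×0.242 = 50.578, 209×0.143 = 29.887, 209×0.205 = 42.845.
χ² = (102−85.69)²/85.69 + (35−50.578)²/50.578 + (22−29.887)²/29.887 + (50−42.845)²/42.845
   = 3.1044 + 4.7980 + 2.0813 + 1.1949
The largest term is for 1: 4.798.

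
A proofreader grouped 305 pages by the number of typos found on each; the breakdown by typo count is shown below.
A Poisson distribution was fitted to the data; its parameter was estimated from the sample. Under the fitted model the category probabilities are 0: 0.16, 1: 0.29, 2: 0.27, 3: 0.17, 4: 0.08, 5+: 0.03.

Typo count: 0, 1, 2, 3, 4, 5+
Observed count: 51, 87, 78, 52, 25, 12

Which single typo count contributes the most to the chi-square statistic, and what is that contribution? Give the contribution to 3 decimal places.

5+, 0.888

Expected counts E_i = n·p_i: 305×0.16 = 48.8, 305×0.29 = 88.45, 305×0.27 = 82.35, 305×0.17 = 51.85, 305×0.08 = 24.4, 305×0.03 = 9.15.
0: (51 − 48.8)²/48.8 = 4.84/48.8 = 0.0992
1: (87 − 88.45)²/88.45 = 2.1025/88.45 = 0.0238
2: (78 − 82.35)²/82.35 = 18.9225/82.35 = 0.2298
3: (52 − 51.85)²/51.85 = 0.0225/51.85 = 0.0004
4: (25 − 24.4)²/24.4 = 0.36/24.4 = 0.0148
5+: (12 − 9.15)²/9.15 = 8.1225/9.15 = 0.8877
The largest term is for 5+: 0.888.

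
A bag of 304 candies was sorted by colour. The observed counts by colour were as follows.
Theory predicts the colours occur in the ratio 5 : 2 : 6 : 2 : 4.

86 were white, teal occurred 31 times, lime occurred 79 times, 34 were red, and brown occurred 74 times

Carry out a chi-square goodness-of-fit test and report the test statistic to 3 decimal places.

5.179

Ratio total = 19. Expected counts: 304×5/19 = 80, 304×2/19 = 32, 304×6/19 = 96, 304×2/19 = 32, 304×4/19 = 64.
χ² = (86−80)²/80 + (31−32)²/32 + (79−96)²/96 + (34−32)²/32 + (74−64)²/64
   = 0.4500 + 0.0313 + 3.0104 + 0.1250 + 1.5625
Sum = 5.179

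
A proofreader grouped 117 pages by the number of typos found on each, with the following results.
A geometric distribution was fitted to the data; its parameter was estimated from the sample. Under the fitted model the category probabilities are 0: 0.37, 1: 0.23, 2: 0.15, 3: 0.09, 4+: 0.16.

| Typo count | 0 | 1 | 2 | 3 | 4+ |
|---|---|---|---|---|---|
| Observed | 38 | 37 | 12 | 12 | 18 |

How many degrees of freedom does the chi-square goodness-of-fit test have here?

3

There are k = 5 categories and 1 parameter estimated from the data, so df = 5 − 1 − 1 = 3.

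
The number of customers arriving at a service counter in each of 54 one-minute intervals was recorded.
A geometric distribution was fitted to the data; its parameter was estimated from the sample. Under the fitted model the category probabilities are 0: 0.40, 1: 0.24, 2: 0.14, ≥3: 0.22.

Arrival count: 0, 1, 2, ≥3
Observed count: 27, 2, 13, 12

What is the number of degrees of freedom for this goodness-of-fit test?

There are k = 4 categories and 1 parameter estimated from the data, so df = 4 − 1 − 1 = 2.

2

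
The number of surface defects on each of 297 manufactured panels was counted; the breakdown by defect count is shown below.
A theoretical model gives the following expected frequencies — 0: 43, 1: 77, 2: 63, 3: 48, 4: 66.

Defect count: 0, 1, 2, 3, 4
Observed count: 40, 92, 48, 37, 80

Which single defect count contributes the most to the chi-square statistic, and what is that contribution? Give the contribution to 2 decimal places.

2, 3.57

0: (40 − 43)²/43 = 9/43 = 0.209
1: (92 − 77)²/77 = 225/77 = 2.922
2: (48 − 63)²/63 = 225/63 = 3.571
3: (37 − 48)²/48 = 121/48 = 2.521
4: (80 − 66)²/66 = 196/66 = 2.970
The largest term is for 2: 3.57.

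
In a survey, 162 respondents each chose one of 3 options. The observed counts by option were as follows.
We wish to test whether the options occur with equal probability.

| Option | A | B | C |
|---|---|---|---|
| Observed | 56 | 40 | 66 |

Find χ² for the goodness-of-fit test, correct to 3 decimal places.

Under H₀ each category has probability 1/3, so each expected count is 162/3 = 54.
cat         O        E   (O−E)²/E
A          56       54     0.0741
B          40       54     3.6296
C          66       54     2.6667
Sum = 6.370

6.370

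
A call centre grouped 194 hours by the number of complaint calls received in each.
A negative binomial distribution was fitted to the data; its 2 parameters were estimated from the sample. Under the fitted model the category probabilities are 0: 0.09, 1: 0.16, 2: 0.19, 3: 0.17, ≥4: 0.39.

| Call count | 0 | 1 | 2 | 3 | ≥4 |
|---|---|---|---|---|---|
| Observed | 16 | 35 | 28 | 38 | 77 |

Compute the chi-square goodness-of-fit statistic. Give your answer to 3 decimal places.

Expected counts E_i = n·p_i: 194×0.09 = 17.46, 194×0.16 = 31.04, 194×0.19 = 36.86, 194×0.17 = 32.98, 194×0.39 = 75.66.
0: (16 − 17.46)²/17.46 = 2.1316/17.46 = 0.1221
1: (35 − 31.04)²/31.04 = 15.6816/31.04 = 0.5052
2: (28 − 36.86)²/36.86 = 78.4996/36.86 = 2.1297
3: (38 − 32.98)²/32.98 = 25.2004/32.98 = 0.7641
≥4: (77 − 75.66)²/75.66 = 1.7956/75.66 = 0.0237
Sum = 3.545

3.545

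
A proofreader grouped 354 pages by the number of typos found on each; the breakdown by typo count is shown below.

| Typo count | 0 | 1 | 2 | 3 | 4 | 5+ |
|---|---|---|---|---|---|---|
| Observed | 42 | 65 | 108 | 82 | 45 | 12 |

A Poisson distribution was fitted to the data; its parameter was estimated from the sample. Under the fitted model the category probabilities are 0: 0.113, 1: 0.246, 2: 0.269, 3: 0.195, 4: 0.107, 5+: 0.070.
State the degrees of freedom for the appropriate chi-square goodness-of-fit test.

4

There are k = 6 categories and 1 parameter estimated from the data, so df = 6 − 1 − 1 = 4.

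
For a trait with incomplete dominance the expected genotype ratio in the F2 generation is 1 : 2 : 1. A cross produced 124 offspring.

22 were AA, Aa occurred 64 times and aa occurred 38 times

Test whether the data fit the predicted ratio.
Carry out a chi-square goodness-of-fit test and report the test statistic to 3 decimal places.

4.258

Ratio total = 4. Expected counts: 124×1/4 = 31, 124×2/4 = 62, 124×1/4 = 31.
χ² = (22−31)²/31 + (64−62)²/62 + (38−31)²/31
   = 2.6129 + 0.0645 + 1.5806
Sum = 4.258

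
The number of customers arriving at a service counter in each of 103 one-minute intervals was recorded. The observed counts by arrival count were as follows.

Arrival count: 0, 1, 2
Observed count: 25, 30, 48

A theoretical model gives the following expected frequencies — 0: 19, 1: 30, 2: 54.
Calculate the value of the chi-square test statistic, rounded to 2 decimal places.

χ² = (25−19)²/19 + (30−30)²/30 + (48−54)²/54
   = 1.895 + 0.000 + 0.667
Sum = 2.56

2.56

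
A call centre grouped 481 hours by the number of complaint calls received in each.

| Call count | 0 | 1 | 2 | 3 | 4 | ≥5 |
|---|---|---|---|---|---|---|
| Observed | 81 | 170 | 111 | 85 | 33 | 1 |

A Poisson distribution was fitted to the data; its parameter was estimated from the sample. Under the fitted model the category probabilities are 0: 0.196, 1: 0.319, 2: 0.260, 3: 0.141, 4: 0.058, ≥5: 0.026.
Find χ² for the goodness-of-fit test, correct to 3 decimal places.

Expected counts E_i = n·p_i: 481×0.196 = 94.276, 481×0.319 = 153.439, 481×0.260 = 125.06, 481×0.141 = 67.821, 481×0.058 = 27.898, 481×0.026 = 12.506.
χ² = (81−94.276)²/94.276 + (170−153.439)²/153.439 + (111−125.06)²/125.06 + (85−67.821)²/67.821 + (33−27.898)²/27.898 + (1−12.506)²/12.506
   = 1.8695 + 1.7875 + 1.5807 + 4.3514 + 0.9331 + 10.5860
Sum = 21.108

21.108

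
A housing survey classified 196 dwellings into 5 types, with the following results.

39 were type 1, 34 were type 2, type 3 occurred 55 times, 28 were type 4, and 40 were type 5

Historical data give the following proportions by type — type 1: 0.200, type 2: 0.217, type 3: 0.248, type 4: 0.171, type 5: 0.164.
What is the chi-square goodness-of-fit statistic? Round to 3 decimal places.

5.381

Expected counts E_i = n·p_i: 196×0.200 = 39.2, 196×0.217 = 42.532, 196×0.248 = 48.608, 196×0.171 = 33.516, 196×0.164 = 32.144.
cat         O        E   (O−E)²/E
type 1     39     39.2     0.0010
type 2     34   42.532     1.7115
type 3     55   48.608     0.8406
type 4     28   33.516     0.9078
type 5     40   32.144     1.9200
Sum = 5.381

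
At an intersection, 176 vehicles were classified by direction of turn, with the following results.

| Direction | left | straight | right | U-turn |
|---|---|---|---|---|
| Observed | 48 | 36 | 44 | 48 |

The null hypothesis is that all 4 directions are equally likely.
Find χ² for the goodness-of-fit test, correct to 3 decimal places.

2.182

Expected count for each of the 4 categories: 176/4 = 44.
left: (48 − 44)²/44 = 16/44 = 0.3636
straight: (36 − 44)²/44 = 64/44 = 1.4545
right: (44 − 44)²/44 = 0/44 = 0.0000
U-turn: (48 − 44)²/44 = 16/44 = 0.3636
Sum = 2.182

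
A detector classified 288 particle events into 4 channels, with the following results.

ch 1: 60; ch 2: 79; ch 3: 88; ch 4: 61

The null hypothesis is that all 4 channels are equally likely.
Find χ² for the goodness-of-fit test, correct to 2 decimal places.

7.92

Expected count for each of the 4 categories: 288/4 = 72.
cat         O        E   (O−E)²/E
ch 1       60       72      2.000
ch 2       79       72      0.681
ch 3       88       72      3.556
ch 4       61       72      1.681
Sum = 7.92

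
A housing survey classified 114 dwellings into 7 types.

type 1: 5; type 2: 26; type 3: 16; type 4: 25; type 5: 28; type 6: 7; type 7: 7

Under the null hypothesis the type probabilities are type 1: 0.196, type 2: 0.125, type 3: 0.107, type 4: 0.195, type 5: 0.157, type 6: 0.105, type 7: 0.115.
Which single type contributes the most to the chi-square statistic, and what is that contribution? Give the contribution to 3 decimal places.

Expected counts E_i = n·p_i: 114×0.196 = 22.344, 114×0.125 = 14.25, 114×0.107 = 12.198, 114×0.195 = 22.23, 114×0.157 = 17.898, 114×0.105 = 11.97, 114×0.115 = 13.11.
cat         O        E   (O−E)²/E
type 1      5   22.344    13.4629
type 2     26    14.25     9.6886
type 3     16   12.198     1.1850
type 4     25    22.23     0.3452
type 5     28   17.898     5.7018
type 6      7    11.97     2.0636
type 7      7    13.11     2.8476
The largest term is for type 1: 13.463.

type 1, 13.463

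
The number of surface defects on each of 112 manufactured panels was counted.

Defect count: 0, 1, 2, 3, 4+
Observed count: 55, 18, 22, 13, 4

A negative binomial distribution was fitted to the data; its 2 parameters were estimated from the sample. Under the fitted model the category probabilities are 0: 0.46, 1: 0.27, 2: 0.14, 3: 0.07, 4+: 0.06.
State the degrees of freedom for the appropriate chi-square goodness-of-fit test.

2

There are k = 5 categories and 2 parameters estimated from the data, so df = 5 − 1 − 2 = 2.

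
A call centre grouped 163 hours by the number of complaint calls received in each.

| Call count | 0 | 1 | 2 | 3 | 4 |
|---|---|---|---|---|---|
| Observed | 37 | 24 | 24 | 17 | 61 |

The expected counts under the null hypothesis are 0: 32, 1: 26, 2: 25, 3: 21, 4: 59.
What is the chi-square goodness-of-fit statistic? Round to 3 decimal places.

cat         O        E   (O−E)²/E
0          37       32     0.7813
1          24       26     0.1538
2          24       25     0.0400
3          17       21     0.7619
4          61       59     0.0678
Sum = 1.805

1.805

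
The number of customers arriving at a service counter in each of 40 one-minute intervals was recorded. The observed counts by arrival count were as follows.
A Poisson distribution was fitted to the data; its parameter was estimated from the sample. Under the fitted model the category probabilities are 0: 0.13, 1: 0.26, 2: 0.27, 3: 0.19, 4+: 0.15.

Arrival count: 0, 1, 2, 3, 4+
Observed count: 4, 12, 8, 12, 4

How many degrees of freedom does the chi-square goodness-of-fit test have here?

There are k = 5 categories and 1 parameter estimated from the data, so df = 5 − 1 − 1 = 3.

3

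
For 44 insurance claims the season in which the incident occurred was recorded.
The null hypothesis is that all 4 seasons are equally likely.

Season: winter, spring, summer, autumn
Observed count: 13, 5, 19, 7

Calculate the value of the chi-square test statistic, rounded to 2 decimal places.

10.91

Under H₀ each category has probability 1/4, so each expected count is 44/4 = 11.
cat         O        E   (O−E)²/E
winter     13       11      0.364
spring      5       11      3.273
summer     19       11      5.818
autumn      7       11      1.455
Sum = 10.91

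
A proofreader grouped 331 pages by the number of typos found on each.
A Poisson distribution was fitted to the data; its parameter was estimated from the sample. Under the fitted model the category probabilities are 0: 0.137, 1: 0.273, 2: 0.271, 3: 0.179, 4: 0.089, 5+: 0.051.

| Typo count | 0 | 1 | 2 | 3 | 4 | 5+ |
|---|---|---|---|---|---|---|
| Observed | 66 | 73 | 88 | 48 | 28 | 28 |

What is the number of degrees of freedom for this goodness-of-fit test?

4

There are k = 6 categories and 1 parameter estimated from the data, so df = 6 − 1 − 1 = 4.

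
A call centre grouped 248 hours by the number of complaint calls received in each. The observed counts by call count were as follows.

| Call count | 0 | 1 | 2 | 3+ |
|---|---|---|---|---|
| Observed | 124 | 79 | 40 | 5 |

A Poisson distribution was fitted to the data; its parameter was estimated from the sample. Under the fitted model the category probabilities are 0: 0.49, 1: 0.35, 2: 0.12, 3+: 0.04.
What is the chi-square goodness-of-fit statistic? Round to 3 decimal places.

Expected counts E_i = n·p_i: 248×0.49 = 121.52, 248×0.35 = 86.8, 248×0.12 = 29.76, 248×0.04 = 9.92.
χ² = (124−121.52)²/121.52 + (79−86.8)²/86.8 + (40−29.76)²/29.76 + (5−9.92)²/9.92
   = 0.0506 + 0.7009 + 3.5234 + 2.4402
Sum = 6.715

6.715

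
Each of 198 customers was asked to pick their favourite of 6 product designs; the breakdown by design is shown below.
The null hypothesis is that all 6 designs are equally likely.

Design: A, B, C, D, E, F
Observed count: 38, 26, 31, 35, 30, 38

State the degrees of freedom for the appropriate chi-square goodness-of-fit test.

There are k = 6 categories and no parameters were estimated from the data, so df = 6 − 1 = 5.

5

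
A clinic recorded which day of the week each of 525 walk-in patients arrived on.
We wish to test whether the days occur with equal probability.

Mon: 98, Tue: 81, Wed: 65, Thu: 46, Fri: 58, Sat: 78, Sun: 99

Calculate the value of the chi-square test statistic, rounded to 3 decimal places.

31.733

Expected count for each of the 7 categories: 525/7 = 75.
Mon: (98 − 75)²/75 = 529/75 = 7.0533
Tue: (81 − 75)²/75 = 36/75 = 0.4800
Wed: (65 − 75)²/75 = 100/75 = 1.3333
Thu: (46 − 75)²/75 = 841/75 = 11.2133
Fri: (58 − 75)²/75 = 289/75 = 3.8533
Sat: (78 − 75)²/75 = 9/75 = 0.1200
Sun: (99 − 75)²/75 = 576/75 = 7.6800
Sum = 31.733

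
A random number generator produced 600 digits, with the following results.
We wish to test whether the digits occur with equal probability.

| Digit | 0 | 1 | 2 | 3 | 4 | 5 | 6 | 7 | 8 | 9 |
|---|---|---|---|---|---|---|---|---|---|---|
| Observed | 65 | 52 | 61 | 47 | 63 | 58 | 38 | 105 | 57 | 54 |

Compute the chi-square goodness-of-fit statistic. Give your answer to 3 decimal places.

Under H₀ each category has probability 1/10, so each expected count is 600/10 = 60.
0: (65 − 60)²/60 = 25/60 = 0.4167
1: (52 − 60)²/60 = 64/60 = 1.0667
2: (61 − 60)²/60 = 1/60 = 0.0167
3: (47 − 60)²/60 = 169/60 = 2.8167
4: (63 − 60)²/60 = 9/60 = 0.1500
5: (58 − 60)²/60 = 4/60 = 0.0667
6: (38 − 60)²/60 = 484/60 = 8.0667
7: (105 − 60)²/60 = 2025/60 = 33.7500
8: (57 − 60)²/60 = 9/60 = 0.1500
9: (54 − 60)²/60 = 36/60 = 0.6000
Sum = 47.100

47.100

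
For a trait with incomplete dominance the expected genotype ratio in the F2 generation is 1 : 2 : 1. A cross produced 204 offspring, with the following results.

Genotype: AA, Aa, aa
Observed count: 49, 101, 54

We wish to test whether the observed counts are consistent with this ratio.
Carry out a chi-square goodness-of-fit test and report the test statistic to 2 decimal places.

Ratio total = 4. Expected counts: 204×1/4 = 51, 204×2/4 = 102, 204×1/4 = 51.
χ² = (49−51)²/51 + (101−102)²/102 + (54−51)²/51
   = 0.078 + 0.010 + 0.176
Sum = 0.26

0.26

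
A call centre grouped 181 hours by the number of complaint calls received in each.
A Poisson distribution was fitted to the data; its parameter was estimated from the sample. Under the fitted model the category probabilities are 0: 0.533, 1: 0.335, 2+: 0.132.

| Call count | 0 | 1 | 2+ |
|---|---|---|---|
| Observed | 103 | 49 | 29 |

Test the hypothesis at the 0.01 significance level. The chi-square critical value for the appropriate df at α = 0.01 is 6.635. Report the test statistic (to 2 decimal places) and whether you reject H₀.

3.77; do not reject

Expected counts E_i = n·p_i: 181×0.533 = 96.473, 181×0.335 = 60.635, 181×0.132 = 23.892.
cat         O        E   (O−E)²/E
0         103   96.473      0.442
1          49   60.635      2.233
2+         29   23.892      1.092
Sum = 3.77
df = 1. Since 3.77 < 6.635, we do not reject H₀.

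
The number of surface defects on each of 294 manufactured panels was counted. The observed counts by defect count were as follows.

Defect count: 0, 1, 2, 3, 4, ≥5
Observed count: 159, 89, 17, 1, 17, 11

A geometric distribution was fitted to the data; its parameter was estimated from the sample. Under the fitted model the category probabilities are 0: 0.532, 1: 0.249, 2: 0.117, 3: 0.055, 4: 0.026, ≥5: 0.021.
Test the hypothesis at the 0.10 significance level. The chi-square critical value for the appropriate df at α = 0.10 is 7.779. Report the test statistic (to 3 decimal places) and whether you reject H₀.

41.706; reject

Expected counts E_i = n·p_i: 294×0.532 = 156.408, 294×0.249 = 73.206, 294×0.117 = 34.398, 294×0.055 = 16.17, 294×0.026 = 7.644, 294×0.021 = 6.174.
χ² = (159−156.408)²/156.408 + (89−73.206)²/73.206 + (17−34.398)²/34.398 + (1−16.17)²/16.17 + (17−7.644)²/7.644 + (11−6.174)²/6.174
   = 0.0430 + 3.4075 + 8.7997 + 14.2318 + 11.4514 + 3.7723
Sum = 41.706
df = 4. Since 41.706 > 7.779, we reject H₀.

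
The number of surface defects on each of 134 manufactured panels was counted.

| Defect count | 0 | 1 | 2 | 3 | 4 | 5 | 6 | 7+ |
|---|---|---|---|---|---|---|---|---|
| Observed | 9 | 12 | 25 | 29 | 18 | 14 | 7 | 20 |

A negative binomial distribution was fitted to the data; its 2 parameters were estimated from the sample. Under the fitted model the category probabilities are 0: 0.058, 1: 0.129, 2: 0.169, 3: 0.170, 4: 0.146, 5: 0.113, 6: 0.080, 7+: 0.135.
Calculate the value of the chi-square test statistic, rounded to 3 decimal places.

5.457

Expected counts E_i = n·p_i: 134×0.058 = 7.772, 134×0.129 = 17.286, 134×0.169 = 22.646, 134×0.170 = 22.78, 134×0.146 = 19.564, 134×0.113 = 15.142, 134×0.080 = 10.72, 134×0.135 = 18.09.
χ² = (9−7.772)²/7.772 + (12−17.286)²/17.286 + (25−22.646)²/22.646 + (29−22.78)²/22.78 + (18−19.564)²/19.564 + (14−15.142)²/15.142 + (7−10.72)²/10.72 + (20−18.09)²/18.09
   = 0.1940 + 1.6164 + 0.2447 + 1.6983 + 0.1250 + 0.0861 + 1.2909 + 0.2017
Sum = 5.457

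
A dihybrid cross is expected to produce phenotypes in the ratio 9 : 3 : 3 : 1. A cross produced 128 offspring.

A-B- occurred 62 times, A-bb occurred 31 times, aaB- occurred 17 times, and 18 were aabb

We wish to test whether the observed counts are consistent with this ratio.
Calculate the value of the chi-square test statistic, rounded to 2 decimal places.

Ratio total = 16. Expected counts: 128×9/16 = 72, 128×3/16 = 24, 128×3/16 = 24, 128×1/16 = 8.
cat         O        E   (O−E)²/E
A-B-       62       72      1.389
A-bb       31       24      2.042
aaB-       17       24      2.042
aabb       18        8     12.500
Sum = 17.97

17.97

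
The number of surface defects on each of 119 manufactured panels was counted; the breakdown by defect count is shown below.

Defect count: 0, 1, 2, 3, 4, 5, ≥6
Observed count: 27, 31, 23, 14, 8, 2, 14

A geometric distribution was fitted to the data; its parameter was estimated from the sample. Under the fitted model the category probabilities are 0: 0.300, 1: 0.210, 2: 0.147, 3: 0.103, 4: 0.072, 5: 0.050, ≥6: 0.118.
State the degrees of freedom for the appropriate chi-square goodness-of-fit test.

5

There are k = 7 categories and 1 parameter estimated from the data, so df = 7 − 1 − 1 = 5.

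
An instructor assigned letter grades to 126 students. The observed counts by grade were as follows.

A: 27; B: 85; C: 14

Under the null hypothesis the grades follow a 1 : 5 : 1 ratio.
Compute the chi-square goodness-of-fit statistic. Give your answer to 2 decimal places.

Ratio total = 7. Expected counts: 126×1/7 = 18, 126×5/7 = 90, 126×1/7 = 18.
cat         O        E   (O−E)²/E
A          27       18      4.500
B          85       90      0.278
C          14       18      0.889
Sum = 5.67

5.67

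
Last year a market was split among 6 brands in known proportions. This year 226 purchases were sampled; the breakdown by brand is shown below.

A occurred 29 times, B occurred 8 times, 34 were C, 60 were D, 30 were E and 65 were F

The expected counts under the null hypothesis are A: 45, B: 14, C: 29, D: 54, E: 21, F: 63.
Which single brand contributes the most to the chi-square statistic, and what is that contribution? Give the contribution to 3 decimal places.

A, 5.689

cat         O        E   (O−E)²/E
A          29       45     5.6889
B           8       14     2.5714
C          34       29     0.8621
D          60       54     0.6667
E          30       21     3.8571
F          65       63     0.0635
The largest term is for A: 5.689.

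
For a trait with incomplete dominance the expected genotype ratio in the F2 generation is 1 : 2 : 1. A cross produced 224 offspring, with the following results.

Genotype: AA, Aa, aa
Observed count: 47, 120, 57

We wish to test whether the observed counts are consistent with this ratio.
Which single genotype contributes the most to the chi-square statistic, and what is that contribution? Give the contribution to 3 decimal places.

AA, 1.446

Ratio total = 4. Expected counts: 224×1/4 = 56, 224×2/4 = 112, 224×1/4 = 56.
cat         O        E   (O−E)²/E
AA         47       56     1.4464
Aa        120      112     0.5714
aa         57       56     0.0179
The largest term is for AA: 1.446.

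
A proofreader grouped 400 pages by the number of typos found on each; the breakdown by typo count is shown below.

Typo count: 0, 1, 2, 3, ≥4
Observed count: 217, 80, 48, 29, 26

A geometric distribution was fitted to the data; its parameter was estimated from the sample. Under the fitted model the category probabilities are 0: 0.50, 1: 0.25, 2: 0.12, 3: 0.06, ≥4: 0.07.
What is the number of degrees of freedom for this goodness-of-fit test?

There are k = 5 categories and 1 parameter estimated from the data, so df = 5 − 1 − 1 = 3.

3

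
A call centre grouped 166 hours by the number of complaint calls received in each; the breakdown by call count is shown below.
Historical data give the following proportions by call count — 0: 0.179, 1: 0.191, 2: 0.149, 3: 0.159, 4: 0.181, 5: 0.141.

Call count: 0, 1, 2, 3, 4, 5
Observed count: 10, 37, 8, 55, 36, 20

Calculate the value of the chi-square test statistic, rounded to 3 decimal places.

Expected counts E_i = n·p_i: 166×0.179 = 29.714, 166×0.191 = 31.706, 166×0.149 = 24.734, 166×0.159 = 26.394, 166×0.181 = 30.046, 166×0.141 = 23.406.
χ² = (10−29.714)²/29.714 + (37−31.706)²/31.706 + (8−24.734)²/24.734 + (55−26.394)²/26.394 + (36−30.046)²/30.046 + (20−23.406)²/23.406
   = 13.0794 + 0.8839 + 11.3215 + 31.0034 + 1.1799 + 0.4956
Sum = 57.964

57.964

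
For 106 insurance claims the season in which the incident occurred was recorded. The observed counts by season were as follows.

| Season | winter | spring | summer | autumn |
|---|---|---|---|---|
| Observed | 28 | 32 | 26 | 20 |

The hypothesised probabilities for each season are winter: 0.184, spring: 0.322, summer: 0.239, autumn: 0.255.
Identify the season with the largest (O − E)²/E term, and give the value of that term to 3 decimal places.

winter, 3.701

Expected counts E_i = n·p_i: 106×0.184 = 19.504, 106×0.322 = 34.132, 106×0.239 = 25.334, 106×0.255 = 27.03.
χ² = (28−19.504)²/19.504 + (32−34.132)²/34.132 + (26−25.334)²/25.334 + (20−27.03)²/27.03
   = 3.7009 + 0.1332 + 0.0175 + 1.8284
The largest term is for winter: 3.701.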